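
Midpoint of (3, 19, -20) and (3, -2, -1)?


Midpoint = ((3+3)/2, (19+-2)/2, (-20+-1)/2) = (3, 8.5, -10.5)

(3, 8.5, -10.5)


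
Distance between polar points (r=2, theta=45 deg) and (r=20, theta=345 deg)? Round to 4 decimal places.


d = sqrt(r1^2 + r2^2 - 2*r1*r2*cos(t2-t1))
d = sqrt(2^2 + 20^2 - 2*2*20*cos(345-45)) = 19.0788

19.0788


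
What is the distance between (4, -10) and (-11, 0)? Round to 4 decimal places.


d = sqrt((-11-4)^2 + (0--10)^2) = 18.0278

18.0278


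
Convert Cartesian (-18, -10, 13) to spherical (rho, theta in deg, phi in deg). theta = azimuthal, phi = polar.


rho = sqrt((-18)^2 + (-10)^2 + 13^2) = 24.3516
theta = atan2(-10, -18) = 209.0546 deg
phi = acos(13/24.3516) = 57.7343 deg

rho = 24.3516, theta = 209.0546 deg, phi = 57.7343 deg


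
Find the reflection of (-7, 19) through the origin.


Reflection through origin: (x, y) -> (-x, -y)
(-7, 19) -> (7, -19)

(7, -19)


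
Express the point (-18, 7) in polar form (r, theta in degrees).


r = sqrt((-18)^2 + 7^2) = 19.3132
theta = atan2(7, -18) = 158.7495 degrees

r = 19.3132, theta = 158.7495 degrees


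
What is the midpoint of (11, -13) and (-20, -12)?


Midpoint = ((11+-20)/2, (-13+-12)/2) = (-4.5, -12.5)

(-4.5, -12.5)


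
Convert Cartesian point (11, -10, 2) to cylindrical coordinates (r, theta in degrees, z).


r = sqrt(11^2 + (-10)^2) = 14.8661
theta = atan2(-10, 11) = 317.7263 deg
z = 2

r = 14.8661, theta = 317.7263 deg, z = 2


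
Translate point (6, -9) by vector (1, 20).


Translation: (x+dx, y+dy) = (6+1, -9+20) = (7, 11)

(7, 11)


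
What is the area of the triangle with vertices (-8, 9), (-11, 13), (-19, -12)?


Area = |x1(y2-y3) + x2(y3-y1) + x3(y1-y2)| / 2
= |-8*(13--12) + -11*(-12-9) + -19*(9-13)| / 2
= 53.5

53.5


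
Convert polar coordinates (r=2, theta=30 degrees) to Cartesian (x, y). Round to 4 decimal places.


x = 2 * cos(30) = 1.7321
y = 2 * sin(30) = 1

(1.7321, 1)


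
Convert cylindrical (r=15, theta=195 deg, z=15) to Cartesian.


x = 15 * cos(195) = -14.4889
y = 15 * sin(195) = -3.8823
z = 15

(-14.4889, -3.8823, 15)


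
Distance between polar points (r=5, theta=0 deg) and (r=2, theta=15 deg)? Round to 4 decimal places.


d = sqrt(r1^2 + r2^2 - 2*r1*r2*cos(t2-t1))
d = sqrt(5^2 + 2^2 - 2*5*2*cos(15-0)) = 3.1115

3.1115


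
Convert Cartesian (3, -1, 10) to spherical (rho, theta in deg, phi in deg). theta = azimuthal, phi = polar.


rho = sqrt(3^2 + (-1)^2 + 10^2) = 10.4881
theta = atan2(-1, 3) = 341.5651 deg
phi = acos(10/10.4881) = 17.5484 deg

rho = 10.4881, theta = 341.5651 deg, phi = 17.5484 deg


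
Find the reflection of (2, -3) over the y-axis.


Reflection across y-axis: (x, y) -> (-x, y)
(2, -3) -> (-2, -3)

(-2, -3)


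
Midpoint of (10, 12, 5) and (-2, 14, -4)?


Midpoint = ((10+-2)/2, (12+14)/2, (5+-4)/2) = (4, 13, 0.5)

(4, 13, 0.5)


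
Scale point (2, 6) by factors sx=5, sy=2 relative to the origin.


Scaling: (x*sx, y*sy) = (2*5, 6*2) = (10, 12)

(10, 12)


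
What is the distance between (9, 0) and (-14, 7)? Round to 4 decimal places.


d = sqrt((-14-9)^2 + (7-0)^2) = 24.0416

24.0416


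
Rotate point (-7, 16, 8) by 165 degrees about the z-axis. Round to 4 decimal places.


x' = -7*cos(165) - 16*sin(165) = 2.6204
y' = -7*sin(165) + 16*cos(165) = -17.2665
z' = 8

(2.6204, -17.2665, 8)


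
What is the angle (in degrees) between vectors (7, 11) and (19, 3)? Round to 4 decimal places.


dot = 7*19 + 11*3 = 166
|u| = 13.0384, |v| = 19.2354
cos(angle) = 0.6619
angle = 48.5562 degrees

48.5562 degrees


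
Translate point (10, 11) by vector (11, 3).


Translation: (x+dx, y+dy) = (10+11, 11+3) = (21, 14)

(21, 14)


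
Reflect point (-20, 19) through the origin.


Reflection through origin: (x, y) -> (-x, -y)
(-20, 19) -> (20, -19)

(20, -19)


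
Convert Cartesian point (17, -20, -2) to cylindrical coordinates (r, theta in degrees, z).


r = sqrt(17^2 + (-20)^2) = 26.2488
theta = atan2(-20, 17) = 310.3645 deg
z = -2

r = 26.2488, theta = 310.3645 deg, z = -2


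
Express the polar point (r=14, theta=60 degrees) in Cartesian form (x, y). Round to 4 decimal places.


x = 14 * cos(60) = 7
y = 14 * sin(60) = 12.1244

(7, 12.1244)


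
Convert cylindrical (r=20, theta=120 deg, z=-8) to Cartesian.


x = 20 * cos(120) = -10
y = 20 * sin(120) = 17.3205
z = -8

(-10, 17.3205, -8)


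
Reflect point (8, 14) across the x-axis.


Reflection across x-axis: (x, y) -> (x, -y)
(8, 14) -> (8, -14)

(8, -14)


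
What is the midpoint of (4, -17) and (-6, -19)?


Midpoint = ((4+-6)/2, (-17+-19)/2) = (-1, -18)

(-1, -18)


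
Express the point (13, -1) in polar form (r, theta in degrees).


r = sqrt(13^2 + (-1)^2) = 13.0384
theta = atan2(-1, 13) = 355.6013 degrees

r = 13.0384, theta = 355.6013 degrees


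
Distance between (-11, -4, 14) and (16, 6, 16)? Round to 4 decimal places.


d = sqrt((16--11)^2 + (6--4)^2 + (16-14)^2) = 28.8617

28.8617


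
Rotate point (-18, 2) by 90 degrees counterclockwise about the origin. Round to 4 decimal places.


x' = -18*cos(90) - 2*sin(90) = -2
y' = -18*sin(90) + 2*cos(90) = -18

(-2, -18)


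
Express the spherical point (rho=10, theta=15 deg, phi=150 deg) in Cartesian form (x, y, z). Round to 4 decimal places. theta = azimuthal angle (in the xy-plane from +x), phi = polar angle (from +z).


x = 10 * sin(150) * cos(15) = 4.8296
y = 10 * sin(150) * sin(15) = 1.2941
z = 10 * cos(150) = -8.6603

(4.8296, 1.2941, -8.6603)


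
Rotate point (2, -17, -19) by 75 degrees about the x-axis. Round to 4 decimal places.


x' = 2
y' = -17*cos(75) - -19*sin(75) = 13.9527
z' = -17*sin(75) + -19*cos(75) = -21.3383

(2, 13.9527, -21.3383)


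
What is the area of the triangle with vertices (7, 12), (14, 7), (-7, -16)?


Area = |x1(y2-y3) + x2(y3-y1) + x3(y1-y2)| / 2
= |7*(7--16) + 14*(-16-12) + -7*(12-7)| / 2
= 133

133


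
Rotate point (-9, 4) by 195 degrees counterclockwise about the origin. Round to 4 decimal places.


x' = -9*cos(195) - 4*sin(195) = 9.7286
y' = -9*sin(195) + 4*cos(195) = -1.5343

(9.7286, -1.5343)


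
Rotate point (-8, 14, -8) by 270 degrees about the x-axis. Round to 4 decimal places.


x' = -8
y' = 14*cos(270) - -8*sin(270) = -8
z' = 14*sin(270) + -8*cos(270) = -14

(-8, -8, -14)


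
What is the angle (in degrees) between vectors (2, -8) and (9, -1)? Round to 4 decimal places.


dot = 2*9 + -8*-1 = 26
|u| = 8.2462, |v| = 9.0554
cos(angle) = 0.3482
angle = 69.6236 degrees

69.6236 degrees


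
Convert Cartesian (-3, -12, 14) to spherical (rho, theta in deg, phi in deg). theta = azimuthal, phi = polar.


rho = sqrt((-3)^2 + (-12)^2 + 14^2) = 18.6815
theta = atan2(-12, -3) = 255.9638 deg
phi = acos(14/18.6815) = 41.4613 deg

rho = 18.6815, theta = 255.9638 deg, phi = 41.4613 deg


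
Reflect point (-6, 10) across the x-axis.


Reflection across x-axis: (x, y) -> (x, -y)
(-6, 10) -> (-6, -10)

(-6, -10)


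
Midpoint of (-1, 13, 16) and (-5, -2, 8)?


Midpoint = ((-1+-5)/2, (13+-2)/2, (16+8)/2) = (-3, 5.5, 12)

(-3, 5.5, 12)


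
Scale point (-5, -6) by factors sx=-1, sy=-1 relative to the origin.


Scaling: (x*sx, y*sy) = (-5*-1, -6*-1) = (5, 6)

(5, 6)


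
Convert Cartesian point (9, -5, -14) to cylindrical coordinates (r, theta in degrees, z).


r = sqrt(9^2 + (-5)^2) = 10.2956
theta = atan2(-5, 9) = 330.9454 deg
z = -14

r = 10.2956, theta = 330.9454 deg, z = -14


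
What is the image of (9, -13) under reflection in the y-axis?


Reflection across y-axis: (x, y) -> (-x, y)
(9, -13) -> (-9, -13)

(-9, -13)


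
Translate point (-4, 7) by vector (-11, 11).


Translation: (x+dx, y+dy) = (-4+-11, 7+11) = (-15, 18)

(-15, 18)


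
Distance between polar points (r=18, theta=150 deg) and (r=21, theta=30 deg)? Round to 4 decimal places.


d = sqrt(r1^2 + r2^2 - 2*r1*r2*cos(t2-t1))
d = sqrt(18^2 + 21^2 - 2*18*21*cos(30-150)) = 33.8083

33.8083


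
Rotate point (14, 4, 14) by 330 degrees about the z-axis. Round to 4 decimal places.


x' = 14*cos(330) - 4*sin(330) = 14.1244
y' = 14*sin(330) + 4*cos(330) = -3.5359
z' = 14

(14.1244, -3.5359, 14)


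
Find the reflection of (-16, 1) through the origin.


Reflection through origin: (x, y) -> (-x, -y)
(-16, 1) -> (16, -1)

(16, -1)


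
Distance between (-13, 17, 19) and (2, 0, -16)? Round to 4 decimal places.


d = sqrt((2--13)^2 + (0-17)^2 + (-16-19)^2) = 41.7013

41.7013


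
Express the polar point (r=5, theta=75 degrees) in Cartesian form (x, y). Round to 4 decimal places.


x = 5 * cos(75) = 1.2941
y = 5 * sin(75) = 4.8296

(1.2941, 4.8296)


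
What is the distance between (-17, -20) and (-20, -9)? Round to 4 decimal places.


d = sqrt((-20--17)^2 + (-9--20)^2) = 11.4018

11.4018


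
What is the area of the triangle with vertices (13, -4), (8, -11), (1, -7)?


Area = |x1(y2-y3) + x2(y3-y1) + x3(y1-y2)| / 2
= |13*(-11--7) + 8*(-7--4) + 1*(-4--11)| / 2
= 34.5

34.5


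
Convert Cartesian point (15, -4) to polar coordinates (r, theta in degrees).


r = sqrt(15^2 + (-4)^2) = 15.5242
theta = atan2(-4, 15) = 345.0686 degrees

r = 15.5242, theta = 345.0686 degrees


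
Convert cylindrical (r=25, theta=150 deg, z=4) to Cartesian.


x = 25 * cos(150) = -21.6506
y = 25 * sin(150) = 12.5
z = 4

(-21.6506, 12.5, 4)


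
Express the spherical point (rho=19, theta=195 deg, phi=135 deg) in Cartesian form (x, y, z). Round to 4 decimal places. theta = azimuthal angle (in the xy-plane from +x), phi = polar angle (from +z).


x = 19 * sin(135) * cos(195) = -12.9772
y = 19 * sin(135) * sin(195) = -3.4772
z = 19 * cos(135) = -13.435

(-12.9772, -3.4772, -13.435)


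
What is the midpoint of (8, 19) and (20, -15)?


Midpoint = ((8+20)/2, (19+-15)/2) = (14, 2)

(14, 2)


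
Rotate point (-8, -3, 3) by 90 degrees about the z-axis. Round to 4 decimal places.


x' = -8*cos(90) - -3*sin(90) = 3
y' = -8*sin(90) + -3*cos(90) = -8
z' = 3

(3, -8, 3)


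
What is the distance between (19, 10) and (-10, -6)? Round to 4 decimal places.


d = sqrt((-10-19)^2 + (-6-10)^2) = 33.121

33.121


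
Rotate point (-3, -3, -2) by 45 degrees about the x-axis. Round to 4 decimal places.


x' = -3
y' = -3*cos(45) - -2*sin(45) = -0.7071
z' = -3*sin(45) + -2*cos(45) = -3.5355

(-3, -0.7071, -3.5355)


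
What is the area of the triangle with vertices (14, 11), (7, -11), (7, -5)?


Area = |x1(y2-y3) + x2(y3-y1) + x3(y1-y2)| / 2
= |14*(-11--5) + 7*(-5-11) + 7*(11--11)| / 2
= 21

21


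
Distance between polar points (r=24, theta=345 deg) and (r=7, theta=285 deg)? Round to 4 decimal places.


d = sqrt(r1^2 + r2^2 - 2*r1*r2*cos(t2-t1))
d = sqrt(24^2 + 7^2 - 2*24*7*cos(285-345)) = 21.3776

21.3776


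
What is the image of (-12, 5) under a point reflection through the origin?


Reflection through origin: (x, y) -> (-x, -y)
(-12, 5) -> (12, -5)

(12, -5)


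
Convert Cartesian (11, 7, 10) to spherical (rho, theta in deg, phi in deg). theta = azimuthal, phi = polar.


rho = sqrt(11^2 + 7^2 + 10^2) = 16.4317
theta = atan2(7, 11) = 32.4712 deg
phi = acos(10/16.4317) = 52.5131 deg

rho = 16.4317, theta = 32.4712 deg, phi = 52.5131 deg


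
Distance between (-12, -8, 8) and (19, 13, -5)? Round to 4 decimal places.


d = sqrt((19--12)^2 + (13--8)^2 + (-5-8)^2) = 39.6358

39.6358


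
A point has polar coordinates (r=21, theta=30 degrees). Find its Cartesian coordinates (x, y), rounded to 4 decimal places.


x = 21 * cos(30) = 18.1865
y = 21 * sin(30) = 10.5

(18.1865, 10.5)


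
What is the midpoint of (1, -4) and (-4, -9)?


Midpoint = ((1+-4)/2, (-4+-9)/2) = (-1.5, -6.5)

(-1.5, -6.5)


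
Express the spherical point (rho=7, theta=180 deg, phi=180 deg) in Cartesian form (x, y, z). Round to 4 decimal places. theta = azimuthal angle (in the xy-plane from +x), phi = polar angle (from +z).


x = 7 * sin(180) * cos(180) = 0
y = 7 * sin(180) * sin(180) = 0
z = 7 * cos(180) = -7

(0, 0, -7)


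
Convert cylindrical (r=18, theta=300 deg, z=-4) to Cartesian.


x = 18 * cos(300) = 9
y = 18 * sin(300) = -15.5885
z = -4

(9, -15.5885, -4)


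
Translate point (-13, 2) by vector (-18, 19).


Translation: (x+dx, y+dy) = (-13+-18, 2+19) = (-31, 21)

(-31, 21)


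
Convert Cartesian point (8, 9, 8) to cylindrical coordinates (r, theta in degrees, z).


r = sqrt(8^2 + 9^2) = 12.0416
theta = atan2(9, 8) = 48.3665 deg
z = 8

r = 12.0416, theta = 48.3665 deg, z = 8


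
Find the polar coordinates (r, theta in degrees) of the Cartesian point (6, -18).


r = sqrt(6^2 + (-18)^2) = 18.9737
theta = atan2(-18, 6) = 288.4349 degrees

r = 18.9737, theta = 288.4349 degrees


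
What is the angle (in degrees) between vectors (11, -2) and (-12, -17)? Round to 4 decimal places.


dot = 11*-12 + -2*-17 = -98
|u| = 11.1803, |v| = 20.8087
cos(angle) = -0.4212
angle = 114.9127 degrees

114.9127 degrees


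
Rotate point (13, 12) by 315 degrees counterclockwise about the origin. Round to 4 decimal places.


x' = 13*cos(315) - 12*sin(315) = 17.6777
y' = 13*sin(315) + 12*cos(315) = -0.7071

(17.6777, -0.7071)


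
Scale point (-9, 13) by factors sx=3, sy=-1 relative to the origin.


Scaling: (x*sx, y*sy) = (-9*3, 13*-1) = (-27, -13)

(-27, -13)


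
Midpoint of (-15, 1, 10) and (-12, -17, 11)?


Midpoint = ((-15+-12)/2, (1+-17)/2, (10+11)/2) = (-13.5, -8, 10.5)

(-13.5, -8, 10.5)


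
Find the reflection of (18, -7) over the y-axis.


Reflection across y-axis: (x, y) -> (-x, y)
(18, -7) -> (-18, -7)

(-18, -7)


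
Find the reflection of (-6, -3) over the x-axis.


Reflection across x-axis: (x, y) -> (x, -y)
(-6, -3) -> (-6, 3)

(-6, 3)


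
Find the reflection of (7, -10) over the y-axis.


Reflection across y-axis: (x, y) -> (-x, y)
(7, -10) -> (-7, -10)

(-7, -10)


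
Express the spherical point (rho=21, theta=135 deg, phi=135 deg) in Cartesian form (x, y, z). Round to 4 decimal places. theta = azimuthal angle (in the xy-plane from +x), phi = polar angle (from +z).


x = 21 * sin(135) * cos(135) = -10.5
y = 21 * sin(135) * sin(135) = 10.5
z = 21 * cos(135) = -14.8492

(-10.5, 10.5, -14.8492)


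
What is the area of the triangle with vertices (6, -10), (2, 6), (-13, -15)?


Area = |x1(y2-y3) + x2(y3-y1) + x3(y1-y2)| / 2
= |6*(6--15) + 2*(-15--10) + -13*(-10-6)| / 2
= 162

162


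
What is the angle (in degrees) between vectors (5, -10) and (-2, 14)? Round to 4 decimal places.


dot = 5*-2 + -10*14 = -150
|u| = 11.1803, |v| = 14.1421
cos(angle) = -0.9487
angle = 161.5651 degrees

161.5651 degrees


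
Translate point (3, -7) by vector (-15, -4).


Translation: (x+dx, y+dy) = (3+-15, -7+-4) = (-12, -11)

(-12, -11)


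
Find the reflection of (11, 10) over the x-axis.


Reflection across x-axis: (x, y) -> (x, -y)
(11, 10) -> (11, -10)

(11, -10)


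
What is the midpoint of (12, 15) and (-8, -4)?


Midpoint = ((12+-8)/2, (15+-4)/2) = (2, 5.5)

(2, 5.5)


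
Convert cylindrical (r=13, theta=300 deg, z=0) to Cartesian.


x = 13 * cos(300) = 6.5
y = 13 * sin(300) = -11.2583
z = 0

(6.5, -11.2583, 0)


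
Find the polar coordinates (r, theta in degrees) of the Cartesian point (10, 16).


r = sqrt(10^2 + 16^2) = 18.868
theta = atan2(16, 10) = 57.9946 degrees

r = 18.868, theta = 57.9946 degrees


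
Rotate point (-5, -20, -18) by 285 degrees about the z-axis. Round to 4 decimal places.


x' = -5*cos(285) - -20*sin(285) = -20.6126
y' = -5*sin(285) + -20*cos(285) = -0.3468
z' = -18

(-20.6126, -0.3468, -18)


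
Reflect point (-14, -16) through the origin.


Reflection through origin: (x, y) -> (-x, -y)
(-14, -16) -> (14, 16)

(14, 16)


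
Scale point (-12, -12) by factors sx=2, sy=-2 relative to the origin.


Scaling: (x*sx, y*sy) = (-12*2, -12*-2) = (-24, 24)

(-24, 24)


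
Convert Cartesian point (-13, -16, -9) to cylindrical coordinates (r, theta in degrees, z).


r = sqrt((-13)^2 + (-16)^2) = 20.6155
theta = atan2(-16, -13) = 230.9061 deg
z = -9

r = 20.6155, theta = 230.9061 deg, z = -9


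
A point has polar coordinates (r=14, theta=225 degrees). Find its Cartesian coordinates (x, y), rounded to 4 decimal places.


x = 14 * cos(225) = -9.8995
y = 14 * sin(225) = -9.8995

(-9.8995, -9.8995)


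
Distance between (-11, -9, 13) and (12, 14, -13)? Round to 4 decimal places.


d = sqrt((12--11)^2 + (14--9)^2 + (-13-13)^2) = 41.6413

41.6413


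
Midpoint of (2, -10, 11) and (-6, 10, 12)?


Midpoint = ((2+-6)/2, (-10+10)/2, (11+12)/2) = (-2, 0, 11.5)

(-2, 0, 11.5)


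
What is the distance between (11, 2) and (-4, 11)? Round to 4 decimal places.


d = sqrt((-4-11)^2 + (11-2)^2) = 17.4929

17.4929


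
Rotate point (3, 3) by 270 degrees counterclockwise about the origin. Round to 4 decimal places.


x' = 3*cos(270) - 3*sin(270) = 3
y' = 3*sin(270) + 3*cos(270) = -3

(3, -3)


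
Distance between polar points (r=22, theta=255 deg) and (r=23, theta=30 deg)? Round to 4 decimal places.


d = sqrt(r1^2 + r2^2 - 2*r1*r2*cos(t2-t1))
d = sqrt(22^2 + 23^2 - 2*22*23*cos(30-255)) = 41.5763

41.5763


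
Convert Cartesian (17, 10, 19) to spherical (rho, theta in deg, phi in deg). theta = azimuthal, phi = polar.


rho = sqrt(17^2 + 10^2 + 19^2) = 27.3861
theta = atan2(10, 17) = 30.4655 deg
phi = acos(19/27.3861) = 46.0698 deg

rho = 27.3861, theta = 30.4655 deg, phi = 46.0698 deg


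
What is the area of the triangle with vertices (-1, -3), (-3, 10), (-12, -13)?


Area = |x1(y2-y3) + x2(y3-y1) + x3(y1-y2)| / 2
= |-1*(10--13) + -3*(-13--3) + -12*(-3-10)| / 2
= 81.5

81.5


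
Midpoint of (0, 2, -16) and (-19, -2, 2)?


Midpoint = ((0+-19)/2, (2+-2)/2, (-16+2)/2) = (-9.5, 0, -7)

(-9.5, 0, -7)


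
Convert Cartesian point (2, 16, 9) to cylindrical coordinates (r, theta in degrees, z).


r = sqrt(2^2 + 16^2) = 16.1245
theta = atan2(16, 2) = 82.875 deg
z = 9

r = 16.1245, theta = 82.875 deg, z = 9


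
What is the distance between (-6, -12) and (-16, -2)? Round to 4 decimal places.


d = sqrt((-16--6)^2 + (-2--12)^2) = 14.1421

14.1421


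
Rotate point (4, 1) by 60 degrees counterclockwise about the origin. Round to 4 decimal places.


x' = 4*cos(60) - 1*sin(60) = 1.134
y' = 4*sin(60) + 1*cos(60) = 3.9641

(1.134, 3.9641)


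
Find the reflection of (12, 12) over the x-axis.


Reflection across x-axis: (x, y) -> (x, -y)
(12, 12) -> (12, -12)

(12, -12)


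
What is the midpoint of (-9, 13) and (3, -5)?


Midpoint = ((-9+3)/2, (13+-5)/2) = (-3, 4)

(-3, 4)


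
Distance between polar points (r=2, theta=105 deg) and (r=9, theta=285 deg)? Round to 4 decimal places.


d = sqrt(r1^2 + r2^2 - 2*r1*r2*cos(t2-t1))
d = sqrt(2^2 + 9^2 - 2*2*9*cos(285-105)) = 11

11


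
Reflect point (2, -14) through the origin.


Reflection through origin: (x, y) -> (-x, -y)
(2, -14) -> (-2, 14)

(-2, 14)


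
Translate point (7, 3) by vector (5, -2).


Translation: (x+dx, y+dy) = (7+5, 3+-2) = (12, 1)

(12, 1)


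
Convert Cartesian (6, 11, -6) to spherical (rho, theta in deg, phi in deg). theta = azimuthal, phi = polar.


rho = sqrt(6^2 + 11^2 + (-6)^2) = 13.8924
theta = atan2(11, 6) = 61.3895 deg
phi = acos(-6/13.8924) = 115.5875 deg

rho = 13.8924, theta = 61.3895 deg, phi = 115.5875 deg


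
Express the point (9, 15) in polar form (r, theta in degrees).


r = sqrt(9^2 + 15^2) = 17.4929
theta = atan2(15, 9) = 59.0362 degrees

r = 17.4929, theta = 59.0362 degrees


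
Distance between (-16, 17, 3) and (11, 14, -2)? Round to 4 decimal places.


d = sqrt((11--16)^2 + (14-17)^2 + (-2-3)^2) = 27.6225

27.6225


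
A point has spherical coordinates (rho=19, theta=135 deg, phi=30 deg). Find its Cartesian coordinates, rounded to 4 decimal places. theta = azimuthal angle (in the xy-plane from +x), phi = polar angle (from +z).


x = 19 * sin(30) * cos(135) = -6.7175
y = 19 * sin(30) * sin(135) = 6.7175
z = 19 * cos(30) = 16.4545

(-6.7175, 6.7175, 16.4545)


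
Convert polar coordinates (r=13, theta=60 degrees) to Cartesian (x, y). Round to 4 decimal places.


x = 13 * cos(60) = 6.5
y = 13 * sin(60) = 11.2583

(6.5, 11.2583)


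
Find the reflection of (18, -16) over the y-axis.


Reflection across y-axis: (x, y) -> (-x, y)
(18, -16) -> (-18, -16)

(-18, -16)


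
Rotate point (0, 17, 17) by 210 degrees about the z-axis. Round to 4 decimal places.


x' = 0*cos(210) - 17*sin(210) = 8.5
y' = 0*sin(210) + 17*cos(210) = -14.7224
z' = 17

(8.5, -14.7224, 17)


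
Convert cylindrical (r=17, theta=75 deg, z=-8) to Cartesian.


x = 17 * cos(75) = 4.3999
y = 17 * sin(75) = 16.4207
z = -8

(4.3999, 16.4207, -8)


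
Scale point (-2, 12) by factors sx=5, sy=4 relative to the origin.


Scaling: (x*sx, y*sy) = (-2*5, 12*4) = (-10, 48)

(-10, 48)


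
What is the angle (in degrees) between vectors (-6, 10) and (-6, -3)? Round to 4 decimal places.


dot = -6*-6 + 10*-3 = 6
|u| = 11.6619, |v| = 6.7082
cos(angle) = 0.0767
angle = 85.6013 degrees

85.6013 degrees


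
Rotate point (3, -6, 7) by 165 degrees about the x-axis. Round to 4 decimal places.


x' = 3
y' = -6*cos(165) - 7*sin(165) = 3.9838
z' = -6*sin(165) + 7*cos(165) = -8.3144

(3, 3.9838, -8.3144)


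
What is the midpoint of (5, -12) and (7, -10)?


Midpoint = ((5+7)/2, (-12+-10)/2) = (6, -11)

(6, -11)


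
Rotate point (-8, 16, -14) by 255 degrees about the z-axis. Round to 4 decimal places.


x' = -8*cos(255) - 16*sin(255) = 17.5254
y' = -8*sin(255) + 16*cos(255) = 3.5863
z' = -14

(17.5254, 3.5863, -14)


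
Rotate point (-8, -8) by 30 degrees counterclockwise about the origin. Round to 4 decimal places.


x' = -8*cos(30) - -8*sin(30) = -2.9282
y' = -8*sin(30) + -8*cos(30) = -10.9282

(-2.9282, -10.9282)


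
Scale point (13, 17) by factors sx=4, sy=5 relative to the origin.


Scaling: (x*sx, y*sy) = (13*4, 17*5) = (52, 85)

(52, 85)


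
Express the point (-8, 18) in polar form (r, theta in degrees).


r = sqrt((-8)^2 + 18^2) = 19.6977
theta = atan2(18, -8) = 113.9625 degrees

r = 19.6977, theta = 113.9625 degrees


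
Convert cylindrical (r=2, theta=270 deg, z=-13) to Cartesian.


x = 2 * cos(270) = 0
y = 2 * sin(270) = -2
z = -13

(0, -2, -13)


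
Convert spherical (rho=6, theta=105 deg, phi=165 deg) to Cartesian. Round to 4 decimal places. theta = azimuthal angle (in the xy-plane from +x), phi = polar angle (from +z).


x = 6 * sin(165) * cos(105) = -0.4019
y = 6 * sin(165) * sin(105) = 1.5
z = 6 * cos(165) = -5.7956

(-0.4019, 1.5, -5.7956)


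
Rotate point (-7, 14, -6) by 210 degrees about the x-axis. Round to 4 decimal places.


x' = -7
y' = 14*cos(210) - -6*sin(210) = -15.1244
z' = 14*sin(210) + -6*cos(210) = -1.8038

(-7, -15.1244, -1.8038)


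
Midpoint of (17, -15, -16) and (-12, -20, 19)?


Midpoint = ((17+-12)/2, (-15+-20)/2, (-16+19)/2) = (2.5, -17.5, 1.5)

(2.5, -17.5, 1.5)


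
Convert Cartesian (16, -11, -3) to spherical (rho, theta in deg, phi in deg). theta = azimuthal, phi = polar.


rho = sqrt(16^2 + (-11)^2 + (-3)^2) = 19.6469
theta = atan2(-11, 16) = 325.4915 deg
phi = acos(-3/19.6469) = 98.7832 deg

rho = 19.6469, theta = 325.4915 deg, phi = 98.7832 deg


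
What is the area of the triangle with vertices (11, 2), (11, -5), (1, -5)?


Area = |x1(y2-y3) + x2(y3-y1) + x3(y1-y2)| / 2
= |11*(-5--5) + 11*(-5-2) + 1*(2--5)| / 2
= 35

35


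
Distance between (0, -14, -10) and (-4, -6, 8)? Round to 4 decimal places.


d = sqrt((-4-0)^2 + (-6--14)^2 + (8--10)^2) = 20.0998

20.0998


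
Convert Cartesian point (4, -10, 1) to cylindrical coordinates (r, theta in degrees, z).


r = sqrt(4^2 + (-10)^2) = 10.7703
theta = atan2(-10, 4) = 291.8014 deg
z = 1

r = 10.7703, theta = 291.8014 deg, z = 1


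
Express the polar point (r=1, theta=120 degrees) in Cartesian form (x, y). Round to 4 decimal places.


x = 1 * cos(120) = -0.5
y = 1 * sin(120) = 0.866

(-0.5, 0.866)


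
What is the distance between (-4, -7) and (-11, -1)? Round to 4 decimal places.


d = sqrt((-11--4)^2 + (-1--7)^2) = 9.2195

9.2195


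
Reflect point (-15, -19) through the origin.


Reflection through origin: (x, y) -> (-x, -y)
(-15, -19) -> (15, 19)

(15, 19)


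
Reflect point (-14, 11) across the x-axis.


Reflection across x-axis: (x, y) -> (x, -y)
(-14, 11) -> (-14, -11)

(-14, -11)


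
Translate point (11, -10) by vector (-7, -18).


Translation: (x+dx, y+dy) = (11+-7, -10+-18) = (4, -28)

(4, -28)


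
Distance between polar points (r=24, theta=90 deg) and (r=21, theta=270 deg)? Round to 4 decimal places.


d = sqrt(r1^2 + r2^2 - 2*r1*r2*cos(t2-t1))
d = sqrt(24^2 + 21^2 - 2*24*21*cos(270-90)) = 45

45


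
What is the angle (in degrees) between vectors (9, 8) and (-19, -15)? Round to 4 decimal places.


dot = 9*-19 + 8*-15 = -291
|u| = 12.0416, |v| = 24.2074
cos(angle) = -0.9983
angle = 176.6566 degrees

176.6566 degrees


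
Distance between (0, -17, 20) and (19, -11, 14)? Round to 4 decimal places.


d = sqrt((19-0)^2 + (-11--17)^2 + (14-20)^2) = 20.8087

20.8087


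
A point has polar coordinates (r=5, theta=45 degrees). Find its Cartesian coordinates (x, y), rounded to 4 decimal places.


x = 5 * cos(45) = 3.5355
y = 5 * sin(45) = 3.5355

(3.5355, 3.5355)


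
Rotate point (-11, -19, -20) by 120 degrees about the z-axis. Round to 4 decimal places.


x' = -11*cos(120) - -19*sin(120) = 21.9545
y' = -11*sin(120) + -19*cos(120) = -0.0263
z' = -20

(21.9545, -0.0263, -20)


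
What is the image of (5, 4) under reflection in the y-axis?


Reflection across y-axis: (x, y) -> (-x, y)
(5, 4) -> (-5, 4)

(-5, 4)


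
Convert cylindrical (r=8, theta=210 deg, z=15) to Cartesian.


x = 8 * cos(210) = -6.9282
y = 8 * sin(210) = -4
z = 15

(-6.9282, -4, 15)


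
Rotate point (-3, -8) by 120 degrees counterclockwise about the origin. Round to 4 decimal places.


x' = -3*cos(120) - -8*sin(120) = 8.4282
y' = -3*sin(120) + -8*cos(120) = 1.4019

(8.4282, 1.4019)


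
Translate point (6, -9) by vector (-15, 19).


Translation: (x+dx, y+dy) = (6+-15, -9+19) = (-9, 10)

(-9, 10)


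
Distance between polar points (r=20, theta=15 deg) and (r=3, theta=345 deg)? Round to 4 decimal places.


d = sqrt(r1^2 + r2^2 - 2*r1*r2*cos(t2-t1))
d = sqrt(20^2 + 3^2 - 2*20*3*cos(345-15)) = 17.4665

17.4665


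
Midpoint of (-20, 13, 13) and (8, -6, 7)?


Midpoint = ((-20+8)/2, (13+-6)/2, (13+7)/2) = (-6, 3.5, 10)

(-6, 3.5, 10)


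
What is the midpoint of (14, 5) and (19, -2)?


Midpoint = ((14+19)/2, (5+-2)/2) = (16.5, 1.5)

(16.5, 1.5)


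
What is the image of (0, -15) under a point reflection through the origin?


Reflection through origin: (x, y) -> (-x, -y)
(0, -15) -> (0, 15)

(0, 15)


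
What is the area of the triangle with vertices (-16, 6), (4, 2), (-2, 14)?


Area = |x1(y2-y3) + x2(y3-y1) + x3(y1-y2)| / 2
= |-16*(2-14) + 4*(14-6) + -2*(6-2)| / 2
= 108

108


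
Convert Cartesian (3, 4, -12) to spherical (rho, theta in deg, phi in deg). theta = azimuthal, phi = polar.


rho = sqrt(3^2 + 4^2 + (-12)^2) = 13
theta = atan2(4, 3) = 53.1301 deg
phi = acos(-12/13) = 157.3801 deg

rho = 13, theta = 53.1301 deg, phi = 157.3801 deg


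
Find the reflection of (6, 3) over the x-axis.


Reflection across x-axis: (x, y) -> (x, -y)
(6, 3) -> (6, -3)

(6, -3)


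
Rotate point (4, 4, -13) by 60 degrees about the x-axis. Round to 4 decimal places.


x' = 4
y' = 4*cos(60) - -13*sin(60) = 13.2583
z' = 4*sin(60) + -13*cos(60) = -3.0359

(4, 13.2583, -3.0359)


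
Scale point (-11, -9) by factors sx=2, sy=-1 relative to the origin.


Scaling: (x*sx, y*sy) = (-11*2, -9*-1) = (-22, 9)

(-22, 9)


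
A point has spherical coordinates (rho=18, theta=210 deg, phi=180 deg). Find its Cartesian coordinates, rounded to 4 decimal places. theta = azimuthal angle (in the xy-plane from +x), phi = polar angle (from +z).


x = 18 * sin(180) * cos(210) = 0
y = 18 * sin(180) * sin(210) = 0
z = 18 * cos(180) = -18

(0, 0, -18)


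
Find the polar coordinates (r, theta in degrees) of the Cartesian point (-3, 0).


r = sqrt((-3)^2 + 0^2) = 3
theta = atan2(0, -3) = 180 degrees

r = 3, theta = 180 degrees


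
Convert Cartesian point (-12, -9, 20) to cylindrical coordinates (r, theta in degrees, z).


r = sqrt((-12)^2 + (-9)^2) = 15
theta = atan2(-9, -12) = 216.8699 deg
z = 20

r = 15, theta = 216.8699 deg, z = 20


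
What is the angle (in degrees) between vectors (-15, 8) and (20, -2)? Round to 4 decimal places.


dot = -15*20 + 8*-2 = -316
|u| = 17, |v| = 20.0998
cos(angle) = -0.9248
angle = 157.6381 degrees

157.6381 degrees


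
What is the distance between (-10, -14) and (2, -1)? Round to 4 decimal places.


d = sqrt((2--10)^2 + (-1--14)^2) = 17.6918

17.6918


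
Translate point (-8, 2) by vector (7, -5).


Translation: (x+dx, y+dy) = (-8+7, 2+-5) = (-1, -3)

(-1, -3)


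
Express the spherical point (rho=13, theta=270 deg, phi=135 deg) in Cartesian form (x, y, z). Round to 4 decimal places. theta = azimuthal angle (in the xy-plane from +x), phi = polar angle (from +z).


x = 13 * sin(135) * cos(270) = 0
y = 13 * sin(135) * sin(270) = -9.1924
z = 13 * cos(135) = -9.1924

(0, -9.1924, -9.1924)


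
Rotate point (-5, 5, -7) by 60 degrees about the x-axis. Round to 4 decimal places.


x' = -5
y' = 5*cos(60) - -7*sin(60) = 8.5622
z' = 5*sin(60) + -7*cos(60) = 0.8301

(-5, 8.5622, 0.8301)


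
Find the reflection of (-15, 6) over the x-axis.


Reflection across x-axis: (x, y) -> (x, -y)
(-15, 6) -> (-15, -6)

(-15, -6)


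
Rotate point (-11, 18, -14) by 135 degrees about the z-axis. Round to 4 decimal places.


x' = -11*cos(135) - 18*sin(135) = -4.9497
y' = -11*sin(135) + 18*cos(135) = -20.5061
z' = -14

(-4.9497, -20.5061, -14)


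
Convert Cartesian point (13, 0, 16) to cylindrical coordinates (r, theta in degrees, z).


r = sqrt(13^2 + 0^2) = 13
theta = atan2(0, 13) = 0 deg
z = 16

r = 13, theta = 0 deg, z = 16


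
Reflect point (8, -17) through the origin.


Reflection through origin: (x, y) -> (-x, -y)
(8, -17) -> (-8, 17)

(-8, 17)


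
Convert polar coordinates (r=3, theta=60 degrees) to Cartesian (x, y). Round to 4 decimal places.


x = 3 * cos(60) = 1.5
y = 3 * sin(60) = 2.5981

(1.5, 2.5981)


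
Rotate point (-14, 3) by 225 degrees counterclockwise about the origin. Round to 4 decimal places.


x' = -14*cos(225) - 3*sin(225) = 12.0208
y' = -14*sin(225) + 3*cos(225) = 7.7782

(12.0208, 7.7782)


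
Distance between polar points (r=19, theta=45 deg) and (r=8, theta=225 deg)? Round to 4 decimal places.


d = sqrt(r1^2 + r2^2 - 2*r1*r2*cos(t2-t1))
d = sqrt(19^2 + 8^2 - 2*19*8*cos(225-45)) = 27

27


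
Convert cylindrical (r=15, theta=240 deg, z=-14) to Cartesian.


x = 15 * cos(240) = -7.5
y = 15 * sin(240) = -12.9904
z = -14

(-7.5, -12.9904, -14)


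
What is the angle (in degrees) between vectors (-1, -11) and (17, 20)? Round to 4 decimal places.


dot = -1*17 + -11*20 = -237
|u| = 11.0454, |v| = 26.2488
cos(angle) = -0.8174
angle = 144.8299 degrees

144.8299 degrees


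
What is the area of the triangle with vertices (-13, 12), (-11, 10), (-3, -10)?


Area = |x1(y2-y3) + x2(y3-y1) + x3(y1-y2)| / 2
= |-13*(10--10) + -11*(-10-12) + -3*(12-10)| / 2
= 12

12


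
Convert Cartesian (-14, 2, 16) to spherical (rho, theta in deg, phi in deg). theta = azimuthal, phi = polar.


rho = sqrt((-14)^2 + 2^2 + 16^2) = 21.3542
theta = atan2(2, -14) = 171.8699 deg
phi = acos(16/21.3542) = 41.4729 deg

rho = 21.3542, theta = 171.8699 deg, phi = 41.4729 deg


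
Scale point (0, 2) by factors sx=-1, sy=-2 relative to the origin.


Scaling: (x*sx, y*sy) = (0*-1, 2*-2) = (0, -4)

(0, -4)


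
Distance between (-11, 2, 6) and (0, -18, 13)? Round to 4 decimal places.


d = sqrt((0--11)^2 + (-18-2)^2 + (13-6)^2) = 23.8747

23.8747


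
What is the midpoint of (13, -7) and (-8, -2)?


Midpoint = ((13+-8)/2, (-7+-2)/2) = (2.5, -4.5)

(2.5, -4.5)


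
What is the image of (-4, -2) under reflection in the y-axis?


Reflection across y-axis: (x, y) -> (-x, y)
(-4, -2) -> (4, -2)

(4, -2)


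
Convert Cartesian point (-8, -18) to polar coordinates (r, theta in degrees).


r = sqrt((-8)^2 + (-18)^2) = 19.6977
theta = atan2(-18, -8) = 246.0375 degrees

r = 19.6977, theta = 246.0375 degrees


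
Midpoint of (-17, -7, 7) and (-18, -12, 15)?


Midpoint = ((-17+-18)/2, (-7+-12)/2, (7+15)/2) = (-17.5, -9.5, 11)

(-17.5, -9.5, 11)


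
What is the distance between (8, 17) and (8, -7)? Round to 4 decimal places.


d = sqrt((8-8)^2 + (-7-17)^2) = 24

24


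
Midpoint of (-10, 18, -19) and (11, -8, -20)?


Midpoint = ((-10+11)/2, (18+-8)/2, (-19+-20)/2) = (0.5, 5, -19.5)

(0.5, 5, -19.5)


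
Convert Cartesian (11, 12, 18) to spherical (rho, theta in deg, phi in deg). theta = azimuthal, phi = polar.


rho = sqrt(11^2 + 12^2 + 18^2) = 24.2693
theta = atan2(12, 11) = 47.4896 deg
phi = acos(18/24.2693) = 42.1255 deg

rho = 24.2693, theta = 47.4896 deg, phi = 42.1255 deg


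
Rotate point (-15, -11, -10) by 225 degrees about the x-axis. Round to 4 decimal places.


x' = -15
y' = -11*cos(225) - -10*sin(225) = 0.7071
z' = -11*sin(225) + -10*cos(225) = 14.8492

(-15, 0.7071, 14.8492)


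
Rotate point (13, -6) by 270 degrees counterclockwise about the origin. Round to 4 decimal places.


x' = 13*cos(270) - -6*sin(270) = -6
y' = 13*sin(270) + -6*cos(270) = -13

(-6, -13)


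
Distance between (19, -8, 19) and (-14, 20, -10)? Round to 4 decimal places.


d = sqrt((-14-19)^2 + (20--8)^2 + (-10-19)^2) = 52.0961

52.0961


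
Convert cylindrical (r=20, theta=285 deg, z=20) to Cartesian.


x = 20 * cos(285) = 5.1764
y = 20 * sin(285) = -19.3185
z = 20

(5.1764, -19.3185, 20)


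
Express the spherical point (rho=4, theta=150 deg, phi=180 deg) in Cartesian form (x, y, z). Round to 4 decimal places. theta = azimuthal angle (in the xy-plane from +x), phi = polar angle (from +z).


x = 4 * sin(180) * cos(150) = 0
y = 4 * sin(180) * sin(150) = 0
z = 4 * cos(180) = -4

(0, 0, -4)


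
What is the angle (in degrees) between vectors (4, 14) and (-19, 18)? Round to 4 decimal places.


dot = 4*-19 + 14*18 = 176
|u| = 14.5602, |v| = 26.1725
cos(angle) = 0.4618
angle = 62.4936 degrees

62.4936 degrees


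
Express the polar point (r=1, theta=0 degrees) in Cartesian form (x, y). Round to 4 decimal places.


x = 1 * cos(0) = 1
y = 1 * sin(0) = 0

(1, 0)


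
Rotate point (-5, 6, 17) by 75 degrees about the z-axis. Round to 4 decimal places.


x' = -5*cos(75) - 6*sin(75) = -7.0897
y' = -5*sin(75) + 6*cos(75) = -3.2767
z' = 17

(-7.0897, -3.2767, 17)


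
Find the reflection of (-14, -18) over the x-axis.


Reflection across x-axis: (x, y) -> (x, -y)
(-14, -18) -> (-14, 18)

(-14, 18)


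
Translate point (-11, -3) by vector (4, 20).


Translation: (x+dx, y+dy) = (-11+4, -3+20) = (-7, 17)

(-7, 17)


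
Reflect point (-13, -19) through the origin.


Reflection through origin: (x, y) -> (-x, -y)
(-13, -19) -> (13, 19)

(13, 19)


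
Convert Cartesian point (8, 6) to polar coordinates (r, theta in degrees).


r = sqrt(8^2 + 6^2) = 10
theta = atan2(6, 8) = 36.8699 degrees

r = 10, theta = 36.8699 degrees


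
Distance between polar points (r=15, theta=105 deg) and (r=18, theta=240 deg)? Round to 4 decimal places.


d = sqrt(r1^2 + r2^2 - 2*r1*r2*cos(t2-t1))
d = sqrt(15^2 + 18^2 - 2*15*18*cos(240-105)) = 30.5096

30.5096


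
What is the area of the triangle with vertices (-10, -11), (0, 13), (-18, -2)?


Area = |x1(y2-y3) + x2(y3-y1) + x3(y1-y2)| / 2
= |-10*(13--2) + 0*(-2--11) + -18*(-11-13)| / 2
= 141

141


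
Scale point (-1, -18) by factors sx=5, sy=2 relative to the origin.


Scaling: (x*sx, y*sy) = (-1*5, -18*2) = (-5, -36)

(-5, -36)


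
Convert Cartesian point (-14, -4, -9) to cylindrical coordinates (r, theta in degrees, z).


r = sqrt((-14)^2 + (-4)^2) = 14.5602
theta = atan2(-4, -14) = 195.9454 deg
z = -9

r = 14.5602, theta = 195.9454 deg, z = -9


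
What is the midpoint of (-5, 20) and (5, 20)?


Midpoint = ((-5+5)/2, (20+20)/2) = (0, 20)

(0, 20)


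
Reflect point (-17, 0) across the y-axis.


Reflection across y-axis: (x, y) -> (-x, y)
(-17, 0) -> (17, 0)

(17, 0)


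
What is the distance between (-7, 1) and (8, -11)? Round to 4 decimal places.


d = sqrt((8--7)^2 + (-11-1)^2) = 19.2094

19.2094


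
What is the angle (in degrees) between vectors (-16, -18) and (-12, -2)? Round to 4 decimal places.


dot = -16*-12 + -18*-2 = 228
|u| = 24.0832, |v| = 12.1655
cos(angle) = 0.7782
angle = 38.9041 degrees

38.9041 degrees


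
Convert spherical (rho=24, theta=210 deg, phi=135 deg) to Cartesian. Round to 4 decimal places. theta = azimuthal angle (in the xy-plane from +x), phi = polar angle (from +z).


x = 24 * sin(135) * cos(210) = -14.6969
y = 24 * sin(135) * sin(210) = -8.4853
z = 24 * cos(135) = -16.9706

(-14.6969, -8.4853, -16.9706)


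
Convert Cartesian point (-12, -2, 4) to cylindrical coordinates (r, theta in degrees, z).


r = sqrt((-12)^2 + (-2)^2) = 12.1655
theta = atan2(-2, -12) = 189.4623 deg
z = 4

r = 12.1655, theta = 189.4623 deg, z = 4


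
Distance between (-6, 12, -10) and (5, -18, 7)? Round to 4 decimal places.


d = sqrt((5--6)^2 + (-18-12)^2 + (7--10)^2) = 36.1939

36.1939


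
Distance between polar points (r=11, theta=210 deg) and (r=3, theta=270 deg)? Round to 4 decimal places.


d = sqrt(r1^2 + r2^2 - 2*r1*r2*cos(t2-t1))
d = sqrt(11^2 + 3^2 - 2*11*3*cos(270-210)) = 9.8489

9.8489


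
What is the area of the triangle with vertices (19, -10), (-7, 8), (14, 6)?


Area = |x1(y2-y3) + x2(y3-y1) + x3(y1-y2)| / 2
= |19*(8-6) + -7*(6--10) + 14*(-10-8)| / 2
= 163

163


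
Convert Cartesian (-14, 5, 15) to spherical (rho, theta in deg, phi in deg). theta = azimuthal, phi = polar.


rho = sqrt((-14)^2 + 5^2 + 15^2) = 21.1187
theta = atan2(5, -14) = 160.3462 deg
phi = acos(15/21.1187) = 44.7431 deg

rho = 21.1187, theta = 160.3462 deg, phi = 44.7431 deg


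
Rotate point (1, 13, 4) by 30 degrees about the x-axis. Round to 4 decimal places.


x' = 1
y' = 13*cos(30) - 4*sin(30) = 9.2583
z' = 13*sin(30) + 4*cos(30) = 9.9641

(1, 9.2583, 9.9641)


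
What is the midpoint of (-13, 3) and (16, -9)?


Midpoint = ((-13+16)/2, (3+-9)/2) = (1.5, -3)

(1.5, -3)


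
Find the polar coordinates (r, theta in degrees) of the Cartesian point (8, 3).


r = sqrt(8^2 + 3^2) = 8.544
theta = atan2(3, 8) = 20.556 degrees

r = 8.544, theta = 20.556 degrees


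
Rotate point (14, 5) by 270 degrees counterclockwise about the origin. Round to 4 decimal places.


x' = 14*cos(270) - 5*sin(270) = 5
y' = 14*sin(270) + 5*cos(270) = -14

(5, -14)


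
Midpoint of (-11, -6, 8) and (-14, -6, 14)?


Midpoint = ((-11+-14)/2, (-6+-6)/2, (8+14)/2) = (-12.5, -6, 11)

(-12.5, -6, 11)


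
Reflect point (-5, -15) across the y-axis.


Reflection across y-axis: (x, y) -> (-x, y)
(-5, -15) -> (5, -15)

(5, -15)


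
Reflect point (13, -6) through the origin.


Reflection through origin: (x, y) -> (-x, -y)
(13, -6) -> (-13, 6)

(-13, 6)


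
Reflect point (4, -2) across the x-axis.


Reflection across x-axis: (x, y) -> (x, -y)
(4, -2) -> (4, 2)

(4, 2)


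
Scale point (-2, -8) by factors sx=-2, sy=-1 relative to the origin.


Scaling: (x*sx, y*sy) = (-2*-2, -8*-1) = (4, 8)

(4, 8)
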